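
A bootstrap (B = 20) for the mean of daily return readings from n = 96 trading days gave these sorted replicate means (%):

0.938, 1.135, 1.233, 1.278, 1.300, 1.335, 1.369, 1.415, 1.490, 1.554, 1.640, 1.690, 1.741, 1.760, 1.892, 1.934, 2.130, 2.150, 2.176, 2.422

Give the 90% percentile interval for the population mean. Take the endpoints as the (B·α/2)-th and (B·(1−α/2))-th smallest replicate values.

α = 0.10; lower rank = 20 × 0.050 = 1; upper rank = 20 × 0.950 = 19.
The 1st smallest replicate is 0.938; the 19th is 2.176.

(0.938, 2.176)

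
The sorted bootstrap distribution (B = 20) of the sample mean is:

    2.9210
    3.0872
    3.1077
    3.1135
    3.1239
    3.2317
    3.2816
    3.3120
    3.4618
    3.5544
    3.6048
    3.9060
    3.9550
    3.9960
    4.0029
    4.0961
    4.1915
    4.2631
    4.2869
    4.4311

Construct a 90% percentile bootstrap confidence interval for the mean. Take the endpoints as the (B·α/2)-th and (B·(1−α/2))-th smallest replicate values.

α = 0.10; lower rank = 20 × 0.050 = 1; upper rank = 20 × 0.950 = 19.
The 1st smallest replicate is 2.9210; the 19th is 4.2869.

(2.9210, 4.2869)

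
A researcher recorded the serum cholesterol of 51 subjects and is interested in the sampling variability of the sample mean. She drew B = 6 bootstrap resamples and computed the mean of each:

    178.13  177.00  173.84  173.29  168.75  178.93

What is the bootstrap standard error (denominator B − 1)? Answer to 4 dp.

SE* = 3.8098

Bootstrap SE is the standard deviation of the 6 replicate means.
Mean of replicates: (178.13 + 177.00 + 173.84 + 173.29 + 168.75 + 178.93) / 6 = 1049.94000 / 6 = 174.99000
Sum of squared deviations: (+3.14000)² + (+2.01000)² + (−1.15000)² + (−1.70000)² + (−6.24000)² + (+3.94000)² = 72.57340
Variance = 72.57340 / 5 = 14.51468
SE* = √14.51468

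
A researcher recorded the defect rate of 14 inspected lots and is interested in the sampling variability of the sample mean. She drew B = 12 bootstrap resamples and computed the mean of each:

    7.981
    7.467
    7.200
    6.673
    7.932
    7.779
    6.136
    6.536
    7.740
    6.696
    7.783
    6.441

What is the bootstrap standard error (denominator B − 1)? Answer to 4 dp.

SE* = 0.6650

Bootstrap SE is the standard deviation of the 12 replicate means.
Mean of replicates: (7.981 + 7.467 + 7.200 + 6.673 + 7.932 + 7.779 + 6.136 + 6.536 + 7.740 + 6.696 + 7.783 + 6.441) / 12 = 86.36400 / 12 = 7.19700
Sum of squared deviations: (+0.78400)² + (+0.27000)² + (+0.00300)² + (−0.52400)² + (+0.73500)² + (+0.58200)² + (−1.06100)² + (−0.66100)² + (+0.54300)² + (−0.50100)² + (+0.58600)² + (−0.75600)² = 4.86451
Variance = 4.86451 / 11 = 0.44223
SE* = √0.44223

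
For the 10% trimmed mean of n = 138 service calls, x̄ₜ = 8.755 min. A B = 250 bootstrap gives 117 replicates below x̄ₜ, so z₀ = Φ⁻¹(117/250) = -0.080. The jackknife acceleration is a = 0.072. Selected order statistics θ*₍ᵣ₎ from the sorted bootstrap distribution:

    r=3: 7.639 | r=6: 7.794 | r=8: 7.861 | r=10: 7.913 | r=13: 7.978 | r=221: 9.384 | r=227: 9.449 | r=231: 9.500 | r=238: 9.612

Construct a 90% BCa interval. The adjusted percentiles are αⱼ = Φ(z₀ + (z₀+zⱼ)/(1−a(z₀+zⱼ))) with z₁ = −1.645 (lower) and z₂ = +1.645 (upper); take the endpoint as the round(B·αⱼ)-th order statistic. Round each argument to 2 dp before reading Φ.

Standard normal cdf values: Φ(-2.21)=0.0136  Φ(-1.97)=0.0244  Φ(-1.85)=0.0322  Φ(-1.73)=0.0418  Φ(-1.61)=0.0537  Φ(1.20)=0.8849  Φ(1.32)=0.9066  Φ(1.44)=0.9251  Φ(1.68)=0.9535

(7.978, 9.612)

Lower: z₀ + z₁ = -0.080 + (-1.645) = -1.725; 1 − a(z₀+z₁) = 1 − (0.072)(-1.725) = 1.1242; argument = -0.080 + (-1.725)/1.1242 = -1.6144 → -1.61.
α₁ = Φ(-1.61) = 0.0537; rank = round(250 × 0.0537) = 13; θ*₍13₎ = 7.978.
Upper: z₀ + z₂ = 1.565; 1 − a(z₀+z₂) = 0.8873; argument = 1.6837 → 1.68; α₂ = 0.9535; rank = 238; θ*₍238₎ = 9.612.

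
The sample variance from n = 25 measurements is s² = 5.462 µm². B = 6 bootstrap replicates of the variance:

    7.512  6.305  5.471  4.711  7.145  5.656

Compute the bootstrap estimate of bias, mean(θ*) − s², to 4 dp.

mean(θ*) = (7.512 + 6.305 + 5.471 + 4.711 + 7.145 + 5.656) / 6 = 6.13333
bias = 6.13333 − 5.462

bias = +0.6713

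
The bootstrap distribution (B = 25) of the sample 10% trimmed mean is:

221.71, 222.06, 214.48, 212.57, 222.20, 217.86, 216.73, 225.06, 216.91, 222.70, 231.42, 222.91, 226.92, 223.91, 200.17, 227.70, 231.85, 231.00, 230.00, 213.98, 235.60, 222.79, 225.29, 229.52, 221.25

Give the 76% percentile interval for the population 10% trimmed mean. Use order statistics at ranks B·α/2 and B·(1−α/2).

Sorted replicates: 200.17, 212.57, 213.98, 214.48, 216.73, 216.91, 217.86, 221.25, 221.71, 222.06, 222.20, 222.70, 222.79, 222.91, 223.91, 225.06, 225.29, 226.92, 227.70, 229.52, 230.00, 231.00, 231.42, 231.85, 235.60
α = 0.24; lower rank = 25 × 0.120 = 3; upper rank = 25 × 0.880 = 22.
The 3rd smallest replicate is 213.98; the 22nd is 231.00.

(213.98, 231.00)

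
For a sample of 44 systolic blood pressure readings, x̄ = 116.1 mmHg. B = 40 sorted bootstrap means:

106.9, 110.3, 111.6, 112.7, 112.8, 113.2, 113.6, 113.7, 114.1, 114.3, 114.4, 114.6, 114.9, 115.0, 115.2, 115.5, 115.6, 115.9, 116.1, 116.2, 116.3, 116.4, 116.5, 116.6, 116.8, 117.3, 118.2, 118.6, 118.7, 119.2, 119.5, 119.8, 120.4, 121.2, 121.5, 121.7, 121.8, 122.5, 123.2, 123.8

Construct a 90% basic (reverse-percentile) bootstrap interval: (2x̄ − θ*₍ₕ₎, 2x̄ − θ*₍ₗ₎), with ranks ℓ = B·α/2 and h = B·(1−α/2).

(109.7, 121.9)

Percentile endpoints at ranks 2 and 38: θ*₍2₎ = 110.3, θ*₍38₎ = 122.5.
Basic interval reflects these around x̄:
  lower = 2 × 116.1 − 122.5 = 109.7
  upper = 2 × 116.1 − 110.3 = 121.9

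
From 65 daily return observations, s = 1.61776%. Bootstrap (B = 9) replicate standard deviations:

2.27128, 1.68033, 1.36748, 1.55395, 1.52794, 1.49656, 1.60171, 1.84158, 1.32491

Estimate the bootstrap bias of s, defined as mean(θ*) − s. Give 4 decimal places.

mean(θ*) = (2.27128 + 1.68033 + 1.36748 + 1.55395 + 1.52794 + 1.49656 + 1.60171 + 1.84158 + 1.32491) / 9 = 1.62953
bias = 1.62953 − 1.61776

bias = +0.0118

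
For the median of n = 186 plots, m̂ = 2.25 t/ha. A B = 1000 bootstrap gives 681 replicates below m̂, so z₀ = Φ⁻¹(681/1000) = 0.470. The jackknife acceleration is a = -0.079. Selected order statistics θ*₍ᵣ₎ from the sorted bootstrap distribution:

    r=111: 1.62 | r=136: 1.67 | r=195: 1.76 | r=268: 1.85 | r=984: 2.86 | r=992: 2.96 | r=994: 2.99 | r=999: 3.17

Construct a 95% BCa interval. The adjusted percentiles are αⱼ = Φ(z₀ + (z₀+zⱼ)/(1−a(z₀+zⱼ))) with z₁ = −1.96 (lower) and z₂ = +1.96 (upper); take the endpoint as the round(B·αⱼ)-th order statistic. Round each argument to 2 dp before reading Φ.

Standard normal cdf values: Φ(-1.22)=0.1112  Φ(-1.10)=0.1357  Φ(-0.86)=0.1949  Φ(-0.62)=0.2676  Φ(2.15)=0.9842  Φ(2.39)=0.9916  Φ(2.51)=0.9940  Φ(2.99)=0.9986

(1.62, 2.99)

Lower: z₀ + z₁ = 0.470 + (-1.960) = -1.490; 1 − a(z₀+z₁) = 1 − (-0.079)(-1.490) = 0.8823; argument = 0.470 + (-1.490)/0.8823 = -1.2188 → -1.22.
α₁ = Φ(-1.22) = 0.1112; rank = round(1000 × 0.1112) = 111; θ*₍111₎ = 1.62.
Upper: z₀ + z₂ = 2.430; 1 − a(z₀+z₂) = 1.1920; argument = 2.5086 → 2.51; α₂ = 0.9940; rank = 994; θ*₍994₎ = 2.99.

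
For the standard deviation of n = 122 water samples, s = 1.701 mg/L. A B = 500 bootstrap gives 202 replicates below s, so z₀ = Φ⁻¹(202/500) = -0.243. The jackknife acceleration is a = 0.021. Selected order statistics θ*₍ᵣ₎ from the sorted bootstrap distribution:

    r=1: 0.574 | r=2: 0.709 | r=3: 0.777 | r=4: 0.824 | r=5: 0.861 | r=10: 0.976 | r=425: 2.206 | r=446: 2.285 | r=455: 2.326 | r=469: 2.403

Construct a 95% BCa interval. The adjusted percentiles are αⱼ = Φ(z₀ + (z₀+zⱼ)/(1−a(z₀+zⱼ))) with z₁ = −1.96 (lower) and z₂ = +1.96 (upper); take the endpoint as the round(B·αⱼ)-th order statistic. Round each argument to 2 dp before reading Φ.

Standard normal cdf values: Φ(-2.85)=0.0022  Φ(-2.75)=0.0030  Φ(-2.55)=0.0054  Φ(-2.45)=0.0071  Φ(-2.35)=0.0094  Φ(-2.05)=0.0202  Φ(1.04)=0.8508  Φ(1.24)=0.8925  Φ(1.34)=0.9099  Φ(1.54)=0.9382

Lower: z₀ + z₁ = -0.243 + (-1.960) = -2.203; 1 − a(z₀+z₁) = 1 − (0.021)(-2.203) = 1.0463; argument = -0.243 + (-2.203)/1.0463 = -2.3486 → -2.35.
α₁ = Φ(-2.35) = 0.0094; rank = round(500 × 0.0094) = 5; θ*₍5₎ = 0.861.
Upper: z₀ + z₂ = 1.717; 1 − a(z₀+z₂) = 0.9639; argument = 1.5382 → 1.54; α₂ = 0.9382; rank = 469; θ*₍469₎ = 2.403.

(0.861, 2.403)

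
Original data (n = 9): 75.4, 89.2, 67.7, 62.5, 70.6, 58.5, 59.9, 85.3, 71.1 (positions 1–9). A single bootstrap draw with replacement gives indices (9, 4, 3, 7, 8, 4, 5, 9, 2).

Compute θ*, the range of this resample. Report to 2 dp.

Resample values: 71.1, 62.5, 67.7, 59.9, 85.3, 62.5, 70.6, 71.1, 89.2.
Range = 89.2 − 59.9 = 29.30

θ* = 29.30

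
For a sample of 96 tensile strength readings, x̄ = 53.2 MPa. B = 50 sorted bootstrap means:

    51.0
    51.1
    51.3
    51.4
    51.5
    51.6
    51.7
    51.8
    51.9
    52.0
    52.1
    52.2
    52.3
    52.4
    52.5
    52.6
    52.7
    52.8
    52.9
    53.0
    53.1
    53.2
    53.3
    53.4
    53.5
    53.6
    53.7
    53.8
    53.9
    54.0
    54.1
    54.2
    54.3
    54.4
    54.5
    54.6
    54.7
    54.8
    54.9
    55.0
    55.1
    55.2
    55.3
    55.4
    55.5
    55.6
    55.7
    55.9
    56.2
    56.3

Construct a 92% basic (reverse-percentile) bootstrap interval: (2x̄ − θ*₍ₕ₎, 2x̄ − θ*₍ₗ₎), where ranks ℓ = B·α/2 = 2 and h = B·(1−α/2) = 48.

(50.5, 55.3)

Percentile endpoints at ranks 2 and 48: θ*₍2₎ = 51.1, θ*₍48₎ = 55.9.
Basic interval reflects these around x̄:
  lower = 2 × 53.2 − 55.9 = 50.5
  upper = 2 × 53.2 − 51.1 = 55.3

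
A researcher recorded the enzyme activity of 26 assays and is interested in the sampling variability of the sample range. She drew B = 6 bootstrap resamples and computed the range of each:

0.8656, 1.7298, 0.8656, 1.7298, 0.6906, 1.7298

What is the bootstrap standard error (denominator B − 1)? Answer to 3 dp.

SE* = 0.509

Bootstrap SE is the standard deviation of the 6 replicate ranges.
Mean of replicates: (0.8656 + 1.7298 + 0.8656 + 1.7298 + 0.6906 + 1.7298) / 6 = 7.61120 / 6 = 1.26853
Sum of squared deviations: (−0.40293)² + (+0.46127)² + (−0.40293)² + (+0.46127)² + (−0.57793)² + (+0.46127)² = 1.29702
Variance = 1.29702 / 5 = 0.25940
SE* = √0.25940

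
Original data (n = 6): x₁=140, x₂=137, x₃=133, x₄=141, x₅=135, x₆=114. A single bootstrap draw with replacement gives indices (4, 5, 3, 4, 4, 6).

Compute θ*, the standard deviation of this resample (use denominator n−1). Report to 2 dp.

Resample values: 141, 135, 133, 141, 141, 114.
Mean = 134.1667; sum of squared deviations = 548.8333
s² = 548.8333 / 5 = 109.7667
s = √109.7667 = 10.48

θ* = 10.48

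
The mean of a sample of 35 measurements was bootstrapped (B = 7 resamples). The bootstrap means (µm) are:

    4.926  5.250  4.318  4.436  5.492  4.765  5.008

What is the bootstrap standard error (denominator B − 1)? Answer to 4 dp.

SE* = 0.4195

Bootstrap SE is the standard deviation of the 7 replicate means.
Mean of replicates: (4.926 + 5.250 + 4.318 + 4.436 + 5.492 + 4.765 + 5.008) / 7 = 34.19500 / 7 = 4.88500
Sum of squared deviations: (+0.04100)² + (+0.36500)² + (−0.56700)² + (−0.44900)² + (+0.60700)² + (−0.12000)² + (+0.12300)² = 1.05597
Variance = 1.05597 / 6 = 0.17600
SE* = √0.17600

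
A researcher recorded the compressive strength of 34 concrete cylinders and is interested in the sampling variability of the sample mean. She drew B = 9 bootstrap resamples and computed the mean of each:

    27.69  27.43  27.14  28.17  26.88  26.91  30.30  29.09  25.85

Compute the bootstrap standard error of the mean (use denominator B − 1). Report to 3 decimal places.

Bootstrap SE is the standard deviation of the 9 replicate means.
Mean of replicates: (27.69 + 27.43 + 27.14 + 28.17 + 26.88 + 26.91 + 30.30 + 29.09 + 25.85) / 9 = 249.4600 / 9 = 27.7178
Sum of squared deviations: (−0.0278)² + (−0.2878)² + (−0.5778)² + (+0.4522)² + (−0.8378)² + (−0.8078)² + (+2.5822)² + (+1.3722)² + (−1.8678)² = 14.0158
Variance = 14.0158 / 8 = 1.7520
SE* = √1.7520

SE* = 1.324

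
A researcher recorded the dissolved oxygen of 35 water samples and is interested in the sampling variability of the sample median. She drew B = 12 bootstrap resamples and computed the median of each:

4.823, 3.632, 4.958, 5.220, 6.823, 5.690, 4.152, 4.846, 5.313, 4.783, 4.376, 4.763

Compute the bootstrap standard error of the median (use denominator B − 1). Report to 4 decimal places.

Bootstrap SE is the standard deviation of the 12 replicate medians.
Mean of replicates: (4.823 + 3.632 + 4.958 + 5.220 + 6.823 + 5.690 + 4.152 + 4.846 + 5.313 + 4.783 + 4.376 + 4.763) / 12 = 59.37900 / 12 = 4.94825
Sum of squared deviations: (−0.12525)² + (−1.31625)² + (+0.00975)² + (+0.27175)² + (+1.87475)² + (+0.74175)² + (−0.79625)² + (−0.10225)² + (+0.36475)² + (−0.16525)² + (−0.57225)² + (−0.18525)² = 7.05363
Variance = 7.05363 / 11 = 0.64124
SE* = √0.64124

SE* = 0.8008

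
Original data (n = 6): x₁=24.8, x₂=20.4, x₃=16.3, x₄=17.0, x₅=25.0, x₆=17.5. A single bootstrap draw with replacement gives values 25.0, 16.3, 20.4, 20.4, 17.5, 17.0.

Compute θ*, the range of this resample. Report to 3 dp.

θ* = 8.700

Range = 25.0 − 16.3 = 8.700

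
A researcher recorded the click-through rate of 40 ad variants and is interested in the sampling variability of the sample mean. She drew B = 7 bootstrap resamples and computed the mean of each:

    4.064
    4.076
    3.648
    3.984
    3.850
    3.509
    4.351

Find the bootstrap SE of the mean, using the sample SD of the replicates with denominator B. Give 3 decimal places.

Bootstrap SE is the standard deviation of the 7 replicate means.
Mean of replicates: (4.064 + 4.076 + 3.648 + 3.984 + 3.850 + 3.509 + 4.351) / 7 = 27.48200 / 7 = 3.92600
Sum of squared deviations: (+0.13800)² + (+0.15000)² + (−0.27800)² + (+0.05800)² + (−0.07600)² + (−0.41700)² + (+0.42500)² = 0.48248
Variance = 0.48248 / 7 = 0.06893
SE* = √0.06893

SE* = 0.263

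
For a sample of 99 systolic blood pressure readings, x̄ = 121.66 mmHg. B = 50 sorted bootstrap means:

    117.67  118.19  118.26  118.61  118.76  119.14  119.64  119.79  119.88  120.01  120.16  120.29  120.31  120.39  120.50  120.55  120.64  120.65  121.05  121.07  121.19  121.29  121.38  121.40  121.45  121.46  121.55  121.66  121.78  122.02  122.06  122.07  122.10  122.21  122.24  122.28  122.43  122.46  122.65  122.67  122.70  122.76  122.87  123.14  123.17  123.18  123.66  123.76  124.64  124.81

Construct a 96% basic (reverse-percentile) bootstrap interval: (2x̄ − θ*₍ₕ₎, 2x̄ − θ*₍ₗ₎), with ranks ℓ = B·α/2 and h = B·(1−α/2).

(118.68, 125.65)

Percentile endpoints at ranks 1 and 49: θ*₍1₎ = 117.67, θ*₍49₎ = 124.64.
Basic interval reflects these around x̄:
  lower = 2 × 121.66 − 124.64 = 118.68
  upper = 2 × 121.66 − 117.67 = 125.65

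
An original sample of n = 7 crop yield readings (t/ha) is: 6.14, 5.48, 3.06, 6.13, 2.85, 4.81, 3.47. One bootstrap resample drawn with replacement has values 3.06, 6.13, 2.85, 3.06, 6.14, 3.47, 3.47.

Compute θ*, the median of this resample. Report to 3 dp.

θ* = 3.470

Sorted: 2.85, 3.06, 3.06, 3.47, 3.47, 6.13, 6.14
Median = middle value = 3.470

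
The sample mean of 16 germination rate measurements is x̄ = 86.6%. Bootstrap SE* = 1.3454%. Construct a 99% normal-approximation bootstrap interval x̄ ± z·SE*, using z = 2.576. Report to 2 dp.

Margin = 2.576 × 1.3454 = 3.466
Interval: 86.6 ± 3.466

(83.13, 90.07)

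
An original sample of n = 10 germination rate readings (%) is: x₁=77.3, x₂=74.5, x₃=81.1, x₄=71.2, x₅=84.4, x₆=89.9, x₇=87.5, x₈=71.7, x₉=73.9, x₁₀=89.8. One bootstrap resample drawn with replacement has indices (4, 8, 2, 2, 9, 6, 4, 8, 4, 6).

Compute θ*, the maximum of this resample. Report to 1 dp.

θ* = 89.9

Resample values: 71.2, 71.7, 74.5, 74.5, 73.9, 89.9, 71.2, 71.7, 71.2, 89.9.
Maximum = 89.9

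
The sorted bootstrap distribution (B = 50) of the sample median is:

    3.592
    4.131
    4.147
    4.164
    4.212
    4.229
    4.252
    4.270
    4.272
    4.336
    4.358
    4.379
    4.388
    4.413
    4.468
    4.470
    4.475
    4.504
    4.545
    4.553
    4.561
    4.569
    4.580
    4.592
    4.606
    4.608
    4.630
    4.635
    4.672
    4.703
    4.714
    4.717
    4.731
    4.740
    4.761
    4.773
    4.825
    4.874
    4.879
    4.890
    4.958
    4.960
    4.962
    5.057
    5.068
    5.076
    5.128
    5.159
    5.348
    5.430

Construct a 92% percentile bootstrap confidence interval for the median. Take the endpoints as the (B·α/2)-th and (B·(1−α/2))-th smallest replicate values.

α = 0.08; lower rank = 50 × 0.040 = 2; upper rank = 50 × 0.960 = 48.
The 2nd smallest replicate is 4.131; the 48th is 5.159.

(4.131, 5.159)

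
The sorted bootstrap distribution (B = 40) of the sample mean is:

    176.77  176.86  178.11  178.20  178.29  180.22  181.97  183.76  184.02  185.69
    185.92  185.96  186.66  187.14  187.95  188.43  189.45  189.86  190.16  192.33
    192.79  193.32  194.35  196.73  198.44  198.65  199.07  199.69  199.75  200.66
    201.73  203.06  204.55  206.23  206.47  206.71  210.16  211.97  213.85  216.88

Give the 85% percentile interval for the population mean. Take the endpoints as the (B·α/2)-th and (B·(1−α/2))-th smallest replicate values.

(178.11, 210.16)

α = 0.15; lower rank = 40 × 0.075 = 3; upper rank = 40 × 0.925 = 37.
The 3rd smallest replicate is 178.11; the 37th is 210.16.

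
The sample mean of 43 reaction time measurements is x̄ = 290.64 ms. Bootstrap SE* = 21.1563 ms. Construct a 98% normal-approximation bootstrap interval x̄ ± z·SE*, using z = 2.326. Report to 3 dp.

(241.430, 339.850)

Margin = 2.326 × 21.1563 = 49.2096
Interval: 290.64 ± 49.2096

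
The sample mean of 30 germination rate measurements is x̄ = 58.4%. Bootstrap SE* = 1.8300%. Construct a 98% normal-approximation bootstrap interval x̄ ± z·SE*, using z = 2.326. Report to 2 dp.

(54.14, 62.66)

Margin = 2.326 × 1.8300 = 4.257
Interval: 58.4 ± 4.257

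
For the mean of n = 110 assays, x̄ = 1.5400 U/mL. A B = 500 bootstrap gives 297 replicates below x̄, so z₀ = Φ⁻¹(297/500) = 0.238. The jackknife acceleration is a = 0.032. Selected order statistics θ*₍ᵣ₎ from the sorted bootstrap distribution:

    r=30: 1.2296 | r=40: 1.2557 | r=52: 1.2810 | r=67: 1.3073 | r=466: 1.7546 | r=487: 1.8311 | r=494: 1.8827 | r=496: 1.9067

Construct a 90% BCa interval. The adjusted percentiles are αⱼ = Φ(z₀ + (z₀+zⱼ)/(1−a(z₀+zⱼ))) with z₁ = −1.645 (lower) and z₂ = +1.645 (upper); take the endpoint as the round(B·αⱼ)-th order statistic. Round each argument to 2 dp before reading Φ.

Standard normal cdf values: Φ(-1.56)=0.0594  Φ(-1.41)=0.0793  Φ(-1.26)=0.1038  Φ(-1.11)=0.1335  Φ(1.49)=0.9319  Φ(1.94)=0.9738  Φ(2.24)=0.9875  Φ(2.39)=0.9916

(1.3073, 1.8827)

Lower: z₀ + z₁ = 0.238 + (-1.645) = -1.407; 1 − a(z₀+z₁) = 1 − (0.032)(-1.407) = 1.0450; argument = 0.238 + (-1.407)/1.0450 = -1.1084 → -1.11.
α₁ = Φ(-1.11) = 0.1335; rank = round(500 × 0.1335) = 67; θ*₍67₎ = 1.3073.
Upper: z₀ + z₂ = 1.883; 1 − a(z₀+z₂) = 0.9397; argument = 2.2417 → 2.24; α₂ = 0.9875; rank = 494; θ*₍494₎ = 1.8827.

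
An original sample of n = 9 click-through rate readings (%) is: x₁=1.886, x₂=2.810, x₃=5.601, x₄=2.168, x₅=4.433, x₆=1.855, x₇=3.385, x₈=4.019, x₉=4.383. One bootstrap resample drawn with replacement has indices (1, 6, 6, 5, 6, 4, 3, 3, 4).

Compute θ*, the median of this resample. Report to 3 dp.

θ* = 2.168

Resample values: 1.886, 1.855, 1.855, 4.433, 1.855, 2.168, 5.601, 5.601, 2.168.
Sorted: 1.855, 1.855, 1.855, 1.886, 2.168, 2.168, 4.433, 5.601, 5.601
Median = middle value = 2.168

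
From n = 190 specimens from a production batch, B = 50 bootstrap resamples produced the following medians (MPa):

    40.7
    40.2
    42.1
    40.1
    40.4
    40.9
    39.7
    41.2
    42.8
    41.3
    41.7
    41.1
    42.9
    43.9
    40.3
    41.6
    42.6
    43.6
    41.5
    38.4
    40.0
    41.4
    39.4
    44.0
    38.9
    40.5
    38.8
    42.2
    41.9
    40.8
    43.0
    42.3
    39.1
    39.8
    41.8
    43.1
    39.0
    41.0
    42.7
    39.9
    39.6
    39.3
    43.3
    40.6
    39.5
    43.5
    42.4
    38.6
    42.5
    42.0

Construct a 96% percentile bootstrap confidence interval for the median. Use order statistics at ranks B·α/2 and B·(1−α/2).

Sorted replicates: 38.4, 38.6, 38.8, 38.9, 39.0, 39.1, 39.3, 39.4, 39.5, 39.6, 39.7, 39.8, 39.9, 40.0, 40.1, 40.2, 40.3, 40.4, 40.5, 40.6, 40.7, 40.8, 40.9, 41.0, 41.1, 41.2, 41.3, 41.4, 41.5, 41.6, 41.7, 41.8, 41.9, 42.0, 42.1, 42.2, 42.3, 42.4, 42.5, 42.6, 42.7, 42.8, 42.9, 43.0, 43.1, 43.3, 43.5, 43.6, 43.9, 44.0
α = 0.04; lower rank = 50 × 0.020 = 1; upper rank = 50 × 0.980 = 49.
The 1st smallest replicate is 38.4; the 49th is 43.9.

(38.4, 43.9)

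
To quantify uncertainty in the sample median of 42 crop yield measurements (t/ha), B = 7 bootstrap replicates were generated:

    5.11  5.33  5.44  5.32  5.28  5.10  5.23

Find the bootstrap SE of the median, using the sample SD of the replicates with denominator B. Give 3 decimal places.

SE* = 0.114

Bootstrap SE is the standard deviation of the 7 replicate medians.
Mean of replicates: (5.11 + 5.33 + 5.44 + 5.32 + 5.28 + 5.10 + 5.23) / 7 = 36.8100 / 7 = 5.2586
Sum of squared deviations: (−0.1486)² + (+0.0714)² + (+0.1814)² + (+0.0614)² + (+0.0214)² + (−0.1586)² + (−0.0286)² = 0.0903
Variance = 0.0903 / 7 = 0.0129
SE* = √0.0129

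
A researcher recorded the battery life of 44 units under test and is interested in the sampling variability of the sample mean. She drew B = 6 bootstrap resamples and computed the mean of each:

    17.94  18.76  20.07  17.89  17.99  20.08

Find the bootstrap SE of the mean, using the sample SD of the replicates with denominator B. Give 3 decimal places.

Bootstrap SE is the standard deviation of the 6 replicate means.
Mean of replicates: (17.94 + 18.76 + 20.07 + 17.89 + 17.99 + 20.08) / 6 = 112.7300 / 6 = 18.7883
Sum of squared deviations: (−0.8483)² + (−0.0283)² + (+1.2817)² + (−0.8983)² + (−0.7983)² + (+1.2917)² = 5.4759
Variance = 5.4759 / 6 = 0.9126
SE* = √0.9126

SE* = 0.955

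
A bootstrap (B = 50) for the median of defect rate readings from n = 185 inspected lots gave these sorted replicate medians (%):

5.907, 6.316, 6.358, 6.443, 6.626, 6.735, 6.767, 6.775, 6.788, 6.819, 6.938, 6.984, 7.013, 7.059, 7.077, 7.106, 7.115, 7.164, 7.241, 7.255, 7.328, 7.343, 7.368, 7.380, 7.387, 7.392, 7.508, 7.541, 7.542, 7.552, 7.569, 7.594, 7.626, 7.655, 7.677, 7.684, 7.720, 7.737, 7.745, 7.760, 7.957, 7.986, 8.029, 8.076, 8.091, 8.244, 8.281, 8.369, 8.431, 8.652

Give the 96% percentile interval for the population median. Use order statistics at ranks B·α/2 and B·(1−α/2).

α = 0.04; lower rank = 50 × 0.020 = 1; upper rank = 50 × 0.980 = 49.
The 1st smallest replicate is 5.907; the 49th is 8.431.

(5.907, 8.431)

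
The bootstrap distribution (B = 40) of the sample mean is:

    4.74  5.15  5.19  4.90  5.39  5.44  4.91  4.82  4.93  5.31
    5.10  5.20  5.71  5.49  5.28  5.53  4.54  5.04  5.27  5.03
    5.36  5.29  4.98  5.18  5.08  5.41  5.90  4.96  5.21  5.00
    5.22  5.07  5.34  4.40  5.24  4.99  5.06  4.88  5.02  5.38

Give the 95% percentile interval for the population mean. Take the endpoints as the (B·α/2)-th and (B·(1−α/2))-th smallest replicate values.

(4.40, 5.71)

Sorted replicates: 4.40, 4.54, 4.74, 4.82, 4.88, 4.90, 4.91, 4.93, 4.96, 4.98, 4.99, 5.00, 5.02, 5.03, 5.04, 5.06, 5.07, 5.08, 5.10, 5.15, 5.18, 5.19, 5.20, 5.21, 5.22, 5.24, 5.27, 5.28, 5.29, 5.31, 5.34, 5.36, 5.38, 5.39, 5.41, 5.44, 5.49, 5.53, 5.71, 5.90
α = 0.05; lower rank = 40 × 0.025 = 1; upper rank = 40 × 0.975 = 39.
The 1st smallest replicate is 4.40; the 39th is 5.71.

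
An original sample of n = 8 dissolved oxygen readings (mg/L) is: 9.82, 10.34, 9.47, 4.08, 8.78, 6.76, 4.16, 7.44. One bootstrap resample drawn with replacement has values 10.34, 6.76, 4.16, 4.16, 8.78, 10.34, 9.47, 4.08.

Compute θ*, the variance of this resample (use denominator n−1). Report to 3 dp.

θ* = 7.964

Mean = 7.2613; sum of squared deviations = 55.7497
s² = 55.7497 / 7 = 7.9642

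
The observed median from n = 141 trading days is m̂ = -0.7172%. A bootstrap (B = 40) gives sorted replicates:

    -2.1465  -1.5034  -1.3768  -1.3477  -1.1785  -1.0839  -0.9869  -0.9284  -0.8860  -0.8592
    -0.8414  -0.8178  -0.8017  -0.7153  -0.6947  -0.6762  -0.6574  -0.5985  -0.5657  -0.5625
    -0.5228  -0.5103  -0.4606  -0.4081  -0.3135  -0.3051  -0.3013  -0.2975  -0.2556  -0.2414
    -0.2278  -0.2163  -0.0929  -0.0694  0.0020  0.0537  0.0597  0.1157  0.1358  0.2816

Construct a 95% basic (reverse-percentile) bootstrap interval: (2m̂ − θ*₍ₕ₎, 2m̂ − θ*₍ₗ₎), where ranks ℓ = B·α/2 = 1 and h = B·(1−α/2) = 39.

Percentile endpoints at ranks 1 and 39: θ*₍1₎ = -2.1465, θ*₍39₎ = 0.1358.
Basic interval reflects these around m̂:
  lower = 2 × -0.7172 − 0.1358 = -1.5702
  upper = 2 × -0.7172 − -2.1465 = 0.7121

(-1.5702, 0.7121)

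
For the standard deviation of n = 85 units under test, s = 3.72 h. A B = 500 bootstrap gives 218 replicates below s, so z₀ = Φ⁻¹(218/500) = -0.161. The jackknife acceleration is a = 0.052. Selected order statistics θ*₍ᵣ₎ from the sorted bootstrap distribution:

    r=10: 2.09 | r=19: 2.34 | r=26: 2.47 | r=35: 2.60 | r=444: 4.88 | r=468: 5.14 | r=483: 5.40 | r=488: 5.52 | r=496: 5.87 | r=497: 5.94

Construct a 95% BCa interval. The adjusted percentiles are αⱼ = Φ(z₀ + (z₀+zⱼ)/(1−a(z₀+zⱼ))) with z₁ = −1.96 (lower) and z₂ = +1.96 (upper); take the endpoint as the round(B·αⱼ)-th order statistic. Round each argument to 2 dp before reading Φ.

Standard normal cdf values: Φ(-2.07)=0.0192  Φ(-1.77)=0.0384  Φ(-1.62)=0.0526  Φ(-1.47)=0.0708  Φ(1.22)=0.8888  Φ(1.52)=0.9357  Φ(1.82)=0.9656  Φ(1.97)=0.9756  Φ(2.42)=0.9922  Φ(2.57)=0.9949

(2.09, 5.40)

Lower: z₀ + z₁ = -0.161 + (-1.960) = -2.121; 1 − a(z₀+z₁) = 1 − (0.052)(-2.121) = 1.1103; argument = -0.161 + (-2.121)/1.1103 = -2.0713 → -2.07.
α₁ = Φ(-2.07) = 0.0192; rank = round(500 × 0.0192) = 10; θ*₍10₎ = 2.09.
Upper: z₀ + z₂ = 1.799; 1 − a(z₀+z₂) = 0.9065; argument = 1.8237 → 1.82; α₂ = 0.9656; rank = 483; θ*₍483₎ = 5.40.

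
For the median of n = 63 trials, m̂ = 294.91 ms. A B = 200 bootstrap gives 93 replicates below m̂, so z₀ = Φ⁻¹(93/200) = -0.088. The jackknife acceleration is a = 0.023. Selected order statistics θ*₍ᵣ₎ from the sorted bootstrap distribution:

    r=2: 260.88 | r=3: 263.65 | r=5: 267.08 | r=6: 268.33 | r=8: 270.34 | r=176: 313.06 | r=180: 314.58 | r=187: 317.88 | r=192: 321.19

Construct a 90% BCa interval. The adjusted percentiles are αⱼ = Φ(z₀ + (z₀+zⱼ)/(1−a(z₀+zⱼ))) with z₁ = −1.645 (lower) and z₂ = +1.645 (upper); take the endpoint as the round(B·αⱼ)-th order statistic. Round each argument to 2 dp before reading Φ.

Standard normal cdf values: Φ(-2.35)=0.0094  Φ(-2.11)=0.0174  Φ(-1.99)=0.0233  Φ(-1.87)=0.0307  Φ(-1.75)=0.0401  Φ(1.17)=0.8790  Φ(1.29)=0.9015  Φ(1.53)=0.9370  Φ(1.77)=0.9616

(270.34, 317.88)

Lower: z₀ + z₁ = -0.088 + (-1.645) = -1.733; 1 − a(z₀+z₁) = 1 − (0.023)(-1.733) = 1.0399; argument = -0.088 + (-1.733)/1.0399 = -1.7546 → -1.75.
α₁ = Φ(-1.75) = 0.0401; rank = round(200 × 0.0401) = 8; θ*₍8₎ = 270.34.
Upper: z₀ + z₂ = 1.557; 1 − a(z₀+z₂) = 0.9642; argument = 1.5268 → 1.53; α₂ = 0.9370; rank = 187; θ*₍187₎ = 317.88.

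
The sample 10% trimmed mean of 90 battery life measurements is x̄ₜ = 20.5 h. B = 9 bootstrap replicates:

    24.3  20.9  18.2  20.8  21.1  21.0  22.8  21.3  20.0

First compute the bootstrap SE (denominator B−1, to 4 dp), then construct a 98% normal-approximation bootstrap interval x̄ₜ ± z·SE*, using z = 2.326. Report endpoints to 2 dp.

Mean of replicates = 21.1556; sum of squared deviations = 22.9022; SE* = √(22.9022/8) = 1.6920
Margin = 2.326 × 1.6920 = 3.936
Interval: 20.5 ± 3.936

(16.56, 24.44)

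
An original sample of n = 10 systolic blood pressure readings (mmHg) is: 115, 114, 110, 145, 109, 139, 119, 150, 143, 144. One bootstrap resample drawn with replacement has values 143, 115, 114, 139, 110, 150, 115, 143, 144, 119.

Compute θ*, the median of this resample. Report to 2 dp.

θ* = 129.00

Sorted: 110, 114, 115, 115, 119, 139, 143, 143, 144, 150
Median = average of the two middle values = 129.00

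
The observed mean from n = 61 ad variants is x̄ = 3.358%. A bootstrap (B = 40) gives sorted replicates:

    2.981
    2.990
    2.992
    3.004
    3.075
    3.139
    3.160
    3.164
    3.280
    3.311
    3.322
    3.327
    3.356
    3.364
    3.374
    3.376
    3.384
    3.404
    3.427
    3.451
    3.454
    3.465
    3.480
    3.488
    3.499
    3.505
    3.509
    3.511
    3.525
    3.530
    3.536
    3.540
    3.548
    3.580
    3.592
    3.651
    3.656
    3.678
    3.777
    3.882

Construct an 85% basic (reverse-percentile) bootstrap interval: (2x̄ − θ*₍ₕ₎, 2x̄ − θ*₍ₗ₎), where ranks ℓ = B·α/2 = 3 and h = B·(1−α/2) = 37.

(3.060, 3.724)

Percentile endpoints at ranks 3 and 37: θ*₍3₎ = 2.992, θ*₍37₎ = 3.656.
Basic interval reflects these around x̄:
  lower = 2 × 3.358 − 3.656 = 3.060
  upper = 2 × 3.358 − 2.992 = 3.724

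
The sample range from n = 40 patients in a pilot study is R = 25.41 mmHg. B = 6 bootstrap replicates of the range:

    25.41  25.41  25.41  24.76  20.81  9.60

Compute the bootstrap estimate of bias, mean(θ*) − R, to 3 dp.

mean(θ*) = (25.41 + 25.41 + 25.41 + 24.76 + 20.81 + 9.60) / 6 = 21.9000
bias = 21.9000 − 25.41

bias = −3.510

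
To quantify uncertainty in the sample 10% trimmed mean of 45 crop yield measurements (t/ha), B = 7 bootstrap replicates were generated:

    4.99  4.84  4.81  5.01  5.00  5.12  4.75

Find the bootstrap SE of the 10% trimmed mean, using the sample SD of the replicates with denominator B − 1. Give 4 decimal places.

SE* = 0.1328

Bootstrap SE is the standard deviation of the 7 replicate 10% trimmed means.
Mean of replicates: (4.99 + 4.84 + 4.81 + 5.01 + 5.00 + 5.12 + 4.75) / 7 = 34.520000 / 7 = 4.931429
Sum of squared deviations: (+0.058571)² + (−0.091429)² + (−0.121429)² + (+0.078571)² + (+0.068571)² + (+0.188571)² + (−0.181429)² = 0.105886
Variance = 0.105886 / 6 = 0.017648
SE* = √0.017648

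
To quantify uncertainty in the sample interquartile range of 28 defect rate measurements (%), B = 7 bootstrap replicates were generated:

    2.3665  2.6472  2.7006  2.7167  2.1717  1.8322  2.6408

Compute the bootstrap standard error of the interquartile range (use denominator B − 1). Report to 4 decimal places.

Bootstrap SE is the standard deviation of the 7 replicate interquartile ranges.
Mean of replicates: (2.3665 + 2.6472 + 2.7006 + 2.7167 + 2.1717 + 1.8322 + 2.6408) / 7 = 17.07570 / 7 = 2.43939
Sum of squared deviations: (−0.07289)² + (+0.20781)² + (+0.26121)² + (+0.27731)² + (−0.26769)² + (−0.60719)² + (+0.20141)² = 0.67453
Variance = 0.67453 / 6 = 0.11242
SE* = √0.11242

SE* = 0.3353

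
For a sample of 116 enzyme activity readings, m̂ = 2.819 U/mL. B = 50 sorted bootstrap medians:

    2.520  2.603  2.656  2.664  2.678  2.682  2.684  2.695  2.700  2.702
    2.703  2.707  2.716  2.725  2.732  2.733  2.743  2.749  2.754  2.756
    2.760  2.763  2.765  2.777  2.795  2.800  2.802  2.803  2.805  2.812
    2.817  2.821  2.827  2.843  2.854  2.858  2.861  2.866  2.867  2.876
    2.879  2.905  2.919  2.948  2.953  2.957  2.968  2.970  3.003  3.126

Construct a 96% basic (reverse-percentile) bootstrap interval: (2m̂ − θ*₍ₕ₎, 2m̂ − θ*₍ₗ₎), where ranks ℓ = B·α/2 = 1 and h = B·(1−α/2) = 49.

(2.635, 3.118)

Percentile endpoints at ranks 1 and 49: θ*₍1₎ = 2.520, θ*₍49₎ = 3.003.
Basic interval reflects these around m̂:
  lower = 2 × 2.819 − 3.003 = 2.635
  upper = 2 × 2.819 − 2.520 = 3.118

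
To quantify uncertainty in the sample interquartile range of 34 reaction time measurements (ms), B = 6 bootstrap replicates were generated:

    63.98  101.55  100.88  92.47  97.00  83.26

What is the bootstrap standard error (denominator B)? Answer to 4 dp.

SE* = 13.0972

Bootstrap SE is the standard deviation of the 6 replicate interquartile ranges.
Mean of replicates: (63.98 + 101.55 + 100.88 + 92.47 + 97.00 + 83.26) / 6 = 539.14000 / 6 = 89.85667
Sum of squared deviations: (−25.87667)² + (+11.69333)² + (+11.02333)² + (+2.61333)² + (+7.14333)² + (−6.59667)² = 1029.22253
Variance = 1029.22253 / 6 = 171.53709
SE* = √171.53709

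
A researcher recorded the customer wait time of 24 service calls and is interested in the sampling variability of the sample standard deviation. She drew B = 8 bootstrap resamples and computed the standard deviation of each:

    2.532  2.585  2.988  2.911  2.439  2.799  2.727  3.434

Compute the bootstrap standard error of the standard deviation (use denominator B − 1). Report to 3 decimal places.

SE* = 0.317

Bootstrap SE is the standard deviation of the 8 replicate standard deviations.
Mean of replicates: (2.532 + 2.585 + 2.988 + 2.911 + 2.439 + 2.799 + 2.727 + 3.434) / 8 = 22.4150 / 8 = 2.8019
Sum of squared deviations: (−0.2699)² + (−0.2169)² + (+0.1861)² + (+0.1091)² + (−0.3629)² + (−0.0029)² + (−0.0749)² + (+0.6321)² = 0.7033
Variance = 0.7033 / 7 = 0.1005
SE* = √0.1005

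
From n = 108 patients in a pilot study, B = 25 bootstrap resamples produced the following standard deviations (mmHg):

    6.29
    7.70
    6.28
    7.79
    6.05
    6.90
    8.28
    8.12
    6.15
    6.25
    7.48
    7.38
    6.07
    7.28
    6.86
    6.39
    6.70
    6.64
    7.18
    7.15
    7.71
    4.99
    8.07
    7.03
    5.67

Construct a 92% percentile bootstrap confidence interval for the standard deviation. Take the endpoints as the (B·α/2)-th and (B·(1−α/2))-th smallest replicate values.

(4.99, 8.12)

Sorted replicates: 4.99, 5.67, 6.05, 6.07, 6.15, 6.25, 6.28, 6.29, 6.39, 6.64, 6.70, 6.86, 6.90, 7.03, 7.15, 7.18, 7.28, 7.38, 7.48, 7.70, 7.71, 7.79, 8.07, 8.12, 8.28
α = 0.08; lower rank = 25 × 0.040 = 1; upper rank = 25 × 0.960 = 24.
The 1st smallest replicate is 4.99; the 24th is 8.12.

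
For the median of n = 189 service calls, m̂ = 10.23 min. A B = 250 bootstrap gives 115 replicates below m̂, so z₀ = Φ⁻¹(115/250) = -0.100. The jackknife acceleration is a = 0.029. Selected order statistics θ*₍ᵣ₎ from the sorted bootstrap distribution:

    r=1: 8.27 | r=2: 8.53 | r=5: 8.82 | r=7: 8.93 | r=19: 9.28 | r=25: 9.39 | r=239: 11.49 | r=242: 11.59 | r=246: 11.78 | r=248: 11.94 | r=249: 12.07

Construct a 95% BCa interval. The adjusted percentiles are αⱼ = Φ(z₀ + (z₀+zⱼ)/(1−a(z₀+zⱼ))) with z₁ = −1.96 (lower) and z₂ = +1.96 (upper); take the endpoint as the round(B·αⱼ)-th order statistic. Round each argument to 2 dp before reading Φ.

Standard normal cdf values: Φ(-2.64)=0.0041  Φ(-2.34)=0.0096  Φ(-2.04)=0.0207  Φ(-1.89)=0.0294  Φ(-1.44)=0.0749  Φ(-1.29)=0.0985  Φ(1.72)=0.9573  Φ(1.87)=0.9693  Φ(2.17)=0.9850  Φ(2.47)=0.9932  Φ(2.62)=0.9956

(8.82, 11.59)

Lower: z₀ + z₁ = -0.100 + (-1.960) = -2.060; 1 − a(z₀+z₁) = 1 − (0.029)(-2.060) = 1.0597; argument = -0.100 + (-2.060)/1.0597 = -2.0439 → -2.04.
α₁ = Φ(-2.04) = 0.0207; rank = round(250 × 0.0207) = 5; θ*₍5₎ = 8.82.
Upper: z₀ + z₂ = 1.860; 1 − a(z₀+z₂) = 0.9461; argument = 1.8660 → 1.87; α₂ = 0.9693; rank = 242; θ*₍242₎ = 11.59.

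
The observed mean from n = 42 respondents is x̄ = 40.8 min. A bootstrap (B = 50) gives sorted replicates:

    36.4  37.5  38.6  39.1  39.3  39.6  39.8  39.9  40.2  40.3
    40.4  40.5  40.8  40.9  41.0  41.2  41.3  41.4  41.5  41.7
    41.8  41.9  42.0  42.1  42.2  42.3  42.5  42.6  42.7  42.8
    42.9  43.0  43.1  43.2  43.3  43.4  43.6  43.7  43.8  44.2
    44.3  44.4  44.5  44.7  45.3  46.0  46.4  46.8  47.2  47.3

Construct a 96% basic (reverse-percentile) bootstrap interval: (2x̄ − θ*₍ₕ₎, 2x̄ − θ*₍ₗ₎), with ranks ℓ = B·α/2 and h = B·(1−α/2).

Percentile endpoints at ranks 1 and 49: θ*₍1₎ = 36.4, θ*₍49₎ = 47.2.
Basic interval reflects these around x̄:
  lower = 2 × 40.8 − 47.2 = 34.4
  upper = 2 × 40.8 − 36.4 = 45.2

(34.4, 45.2)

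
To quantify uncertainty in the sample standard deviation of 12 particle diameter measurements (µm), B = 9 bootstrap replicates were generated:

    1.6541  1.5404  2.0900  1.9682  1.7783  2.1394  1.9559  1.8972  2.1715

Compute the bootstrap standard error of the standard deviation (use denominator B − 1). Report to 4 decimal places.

SE* = 0.2175

Bootstrap SE is the standard deviation of the 9 replicate standard deviations.
Mean of replicates: (1.6541 + 1.5404 + 2.0900 + 1.9682 + 1.7783 + 2.1394 + 1.9559 + 1.8972 + 2.1715) / 9 = 17.19500 / 9 = 1.91056
Sum of squared deviations: (−0.25646)² + (−0.37016)² + (+0.17944)² + (+0.05764)² + (−0.13226)² + (+0.22884)² + (+0.04534)² + (−0.01336)² + (+0.26094)² = 0.37850
Variance = 0.37850 / 8 = 0.04731
SE* = √0.04731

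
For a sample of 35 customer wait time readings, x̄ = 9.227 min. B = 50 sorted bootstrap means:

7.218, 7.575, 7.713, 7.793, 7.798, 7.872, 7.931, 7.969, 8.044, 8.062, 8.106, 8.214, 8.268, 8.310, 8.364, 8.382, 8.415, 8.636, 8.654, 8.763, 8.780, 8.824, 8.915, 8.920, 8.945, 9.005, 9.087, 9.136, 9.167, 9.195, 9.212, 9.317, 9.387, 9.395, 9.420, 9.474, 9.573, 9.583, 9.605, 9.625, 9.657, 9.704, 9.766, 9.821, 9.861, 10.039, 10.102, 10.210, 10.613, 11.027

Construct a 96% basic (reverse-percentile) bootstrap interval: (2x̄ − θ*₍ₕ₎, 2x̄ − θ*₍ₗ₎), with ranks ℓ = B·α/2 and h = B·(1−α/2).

Percentile endpoints at ranks 1 and 49: θ*₍1₎ = 7.218, θ*₍49₎ = 10.613.
Basic interval reflects these around x̄:
  lower = 2 × 9.227 − 10.613 = 7.841
  upper = 2 × 9.227 − 7.218 = 11.236

(7.841, 11.236)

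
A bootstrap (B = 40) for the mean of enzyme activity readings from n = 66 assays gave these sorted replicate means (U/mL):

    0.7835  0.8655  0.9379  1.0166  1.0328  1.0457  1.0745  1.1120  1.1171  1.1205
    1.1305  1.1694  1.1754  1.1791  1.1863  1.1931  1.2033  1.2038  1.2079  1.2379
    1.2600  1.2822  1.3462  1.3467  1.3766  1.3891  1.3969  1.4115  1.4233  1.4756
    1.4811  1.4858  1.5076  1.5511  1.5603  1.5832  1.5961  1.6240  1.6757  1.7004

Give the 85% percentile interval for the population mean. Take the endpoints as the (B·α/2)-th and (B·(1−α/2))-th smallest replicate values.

α = 0.15; lower rank = 40 × 0.075 = 3; upper rank = 40 × 0.925 = 37.
The 3rd smallest replicate is 0.9379; the 37th is 1.5961.

(0.9379, 1.5961)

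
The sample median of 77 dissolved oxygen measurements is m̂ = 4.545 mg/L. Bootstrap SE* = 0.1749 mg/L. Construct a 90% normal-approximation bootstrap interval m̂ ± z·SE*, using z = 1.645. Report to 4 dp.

(4.2573, 4.8327)

Margin = 1.645 × 0.1749 = 0.28771
Interval: 4.545 ± 0.28771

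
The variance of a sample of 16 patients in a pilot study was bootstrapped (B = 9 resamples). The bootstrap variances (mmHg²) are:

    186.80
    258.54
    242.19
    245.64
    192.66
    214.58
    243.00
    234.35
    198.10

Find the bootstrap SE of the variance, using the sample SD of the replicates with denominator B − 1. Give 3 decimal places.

SE* = 26.424

Bootstrap SE is the standard deviation of the 9 replicate variances.
Mean of replicates: (186.80 + 258.54 + 242.19 + 245.64 + 192.66 + 214.58 + 243.00 + 234.35 + 198.10) / 9 = 2015.8600 / 9 = 223.9844
Sum of squared deviations: (−37.1844)² + (+34.5556)² + (+18.2056)² + (+21.6556)² + (−31.3244)² + (−9.4044)² + (+19.0156)² + (+10.3656)² + (−25.8844)² = 5585.8796
Variance = 5585.8796 / 8 = 698.2350
SE* = √698.2350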